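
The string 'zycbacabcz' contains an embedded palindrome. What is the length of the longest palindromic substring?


Scanning 'zycbacabcz' for palindromic substrings.
Substring at positions 2-8: 'cbacabc'.
Check: reverse('cbacabc') = 'cbacabc' -> palindrome confirmed.
Neighbouring characters ('y' / 'z') break symmetry, so it cannot extend further.
No longer palindromic substring exists; longest length = 7

7


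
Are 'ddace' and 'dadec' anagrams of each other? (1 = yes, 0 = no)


Sort characters of 'ddace': 'acdde'
Sort characters of 'dadec': 'acdde'
Sorted forms match -> they ARE anagrams
Result: 1

1


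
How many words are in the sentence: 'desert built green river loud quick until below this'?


Counting words by splitting on spaces:
  Word 1: 'desert'
  Word 2: 'built'
  Word 3: 'green'
  Word 4: 'river'
  Word 5: 'loud'
  Word 6: 'quick'
  Word 7: 'until'
  Word 8: 'below'
  Word 9: 'this'
Total words: 9

9


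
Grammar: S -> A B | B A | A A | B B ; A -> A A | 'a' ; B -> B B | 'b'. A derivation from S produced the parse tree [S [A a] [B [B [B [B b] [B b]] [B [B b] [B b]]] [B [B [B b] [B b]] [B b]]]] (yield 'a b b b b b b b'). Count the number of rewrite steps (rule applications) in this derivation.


Every bracketed nonterminal node [X ...] in the tree is produced by exactly one rule application.
Reading the tree off as a leftmost derivation:
  Step 1: S  =>  A B   (applied S -> A B)
  Step 2: A B  =>  a B   (applied A -> a)
  Step 3: a B  =>  a B B   (applied B -> B B)
  Step 4: a B B  =>  a B B B   (applied B -> B B)
  Step 5: a B B B  =>  a B B B B   (applied B -> B B)
  Step 6: a B B B B  =>  a b B B B   (applied B -> b)
  Step 7: a b B B B  =>  a b b B B   (applied B -> b)
  Step 8: a b b B B  =>  a b b B B B   (applied B -> B B)
  Step 9: a b b B B B  =>  a b b b B B   (applied B -> b)
  Step 10: a b b b B B  =>  a b b b b B   (applied B -> b)
  Step 11: a b b b b B  =>  a b b b b B B   (applied B -> B B)
  Step 12: a b b b b B B  =>  a b b b b B B B   (applied B -> B B)
  Step 13: a b b b b B B B  =>  a b b b b b B B   (applied B -> b)
  Step 14: a b b b b b B B  =>  a b b b b b b B   (applied B -> b)
  Step 15: a b b b b b b B  =>  a b b b b b b b   (applied B -> b)
Final yield: a b b b b b b b
Total rewrite steps: 15

15


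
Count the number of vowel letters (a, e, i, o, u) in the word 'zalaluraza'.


Scanning each character of 'zalaluraza':
  Position 1: 'z' -> consonant (running count: 0)
  Position 2: 'a' -> vowel (running count: 1)
  Position 3: 'l' -> consonant (running count: 1)
  Position 4: 'a' -> vowel (running count: 2)
  Position 5: 'l' -> consonant (running count: 2)
  Position 6: 'u' -> vowel (running count: 3)
  Position 7: 'r' -> consonant (running count: 3)
  Position 8: 'a' -> vowel (running count: 4)
  Position 9: 'z' -> consonant (running count: 4)
  Position 10: 'a' -> vowel (running count: 5)
Total vowels: 5

5


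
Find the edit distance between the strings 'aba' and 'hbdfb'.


Building DP table for s1='aba' (len 3) and s2='hbdfb' (len 5):
       h  b  d  f  b
    0  1  2  3  4  5
  a 1  1  2  3  4  5
  b 2  2  1  2  3  4
  a 3  3  2  2  3  4
Edit distance = dp[3][5] = 4

4


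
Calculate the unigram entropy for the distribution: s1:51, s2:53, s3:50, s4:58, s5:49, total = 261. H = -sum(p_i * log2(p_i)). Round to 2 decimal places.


Computing entropy H = -sum(p_i * log2(p_i)):
  s1: p = 51/261 = 0.1954, -p*log2(p) = 0.4603
  s2: p = 53/261 = 0.2031, -p*log2(p) = 0.4670
  s3: p = 50/261 = 0.1916, -p*log2(p) = 0.4567
  s4: p = 58/261 = 0.2222, -p*log2(p) = 0.4822
  s5: p = 49/261 = 0.1877, -p*log2(p) = 0.4531
H = sum of terms = 2.3193
Rounded to 2 decimals: 2.32

2.32


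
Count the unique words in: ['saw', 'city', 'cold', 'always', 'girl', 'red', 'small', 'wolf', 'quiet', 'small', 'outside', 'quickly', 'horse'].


Listing all tokens and tracking unique types:
  Token 1: 'saw' -> NEW (unique so far: 1)
  Token 2: 'city' -> NEW (unique so far: 2)
  Token 3: 'cold' -> NEW (unique so far: 3)
  Token 4: 'always' -> NEW (unique so far: 4)
  Token 5: 'girl' -> NEW (unique so far: 5)
  Token 6: 'red' -> NEW (unique so far: 6)
  Token 7: 'small' -> NEW (unique so far: 7)
  Token 8: 'wolf' -> NEW (unique so far: 8)
  Token 9: 'quiet' -> NEW (unique so far: 9)
  Token 10: 'small' -> duplicate (unique so far: 9)
  Token 11: 'outside' -> NEW (unique so far: 10)
  Token 12: 'quickly' -> NEW (unique so far: 11)
  Token 13: 'horse' -> NEW (unique so far: 12)
Unique types: ('always', 'city', 'cold', 'girl', 'horse', 'outside', 'quickly', 'quiet', 'red', 'saw', 'small', 'wolf')
Vocabulary size: 12

12


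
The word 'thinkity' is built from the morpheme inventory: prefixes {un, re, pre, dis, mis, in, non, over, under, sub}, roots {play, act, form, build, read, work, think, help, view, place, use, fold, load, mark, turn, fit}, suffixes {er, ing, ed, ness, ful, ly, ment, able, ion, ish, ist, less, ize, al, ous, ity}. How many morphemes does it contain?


Segmenting 'thinkity' against the inventory:
  'think' -> root (morpheme 1)
  'ity' -> suffix (morpheme 2)
Total morphemes: 2

2


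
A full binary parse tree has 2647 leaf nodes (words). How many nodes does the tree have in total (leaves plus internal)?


Leaf nodes (terminals): 2647
Internal nodes = n - 1 = 2647 - 1 = 2646
Total = leaves + internal = 2647 + 2646 = 5293

5293


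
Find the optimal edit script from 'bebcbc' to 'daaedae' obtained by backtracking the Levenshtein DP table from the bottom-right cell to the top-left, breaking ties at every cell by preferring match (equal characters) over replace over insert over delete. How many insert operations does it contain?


Edit distance = 7. Backtracking from cell (6, 7) with preference match > replace > insert > delete,
then listing the resulting alignment 'bebcbc' -> 'daaedae' left to right:
  Step 1: insert 'd' [insertion #1]
  Step 2: replace b->a
  Step 3: replace e->a
  Step 4: replace b->e
  Step 5: replace c->d
  Step 6: replace b->a
  Step 7: replace c->e
Total insertions: 1

1


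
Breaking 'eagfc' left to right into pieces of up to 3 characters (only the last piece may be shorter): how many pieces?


'eagfc' has 5 characters.
Chunking with max size 3:
  Chunk 1: 'eag' (positions 0-2)
  Chunk 2: 'fc' (positions 3-4)
Total chunks: ceil(5 / 3) = 2

2


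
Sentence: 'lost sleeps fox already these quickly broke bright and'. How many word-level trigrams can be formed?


Word trigrams from [9] words:
  Trigram 1: (lost sleeps fox)
  Trigram 2: (sleeps fox already)
  Trigram 3: (fox already these)
  Trigram 4: (already these quickly)
  Trigram 5: (these quickly broke)
  Trigram 6: (quickly broke bright)
  Trigram 7: (broke bright and)
Total word trigrams: 9 - 2 = 7

7


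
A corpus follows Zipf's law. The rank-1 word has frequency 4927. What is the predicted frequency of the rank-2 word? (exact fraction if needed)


Zipf's law: freq(rank) = f1 / rank
f1 = 4927, rank = 2
freq = 4927 / 2
GCD(4927, 2) = 1
Simplified: 4927/2

4927/2


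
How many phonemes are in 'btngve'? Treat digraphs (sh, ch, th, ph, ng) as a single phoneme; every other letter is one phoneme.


Parsing 'btngve' greedily, digraphs first:
  'b' -> consonant phoneme (phonemes so far: 1)
  't' -> consonant phoneme (phonemes so far: 2)
  'ng' -> digraph (1 consonant phoneme) (phonemes so far: 3)
  'v' -> consonant phoneme (phonemes so far: 4)
  'e' -> vowel phoneme (phonemes so far: 5)
Total phonemes: 5

5


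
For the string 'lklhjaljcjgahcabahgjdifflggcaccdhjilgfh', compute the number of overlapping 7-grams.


String 'lklhjaljcjgahcabahgjdifflggcaccdhjilgfh' has length L = 39.
Number of overlapping n-grams = L - n + 1
Substituting: 39 - 7 + 1 = 33

33


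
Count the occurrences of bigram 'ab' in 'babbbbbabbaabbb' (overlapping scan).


Scanning 'babbbbbabbaabbb' for bigram 'ab':
  Position 0: 'ba' -> no
  Position 1: 'ab' -> MATCH
  Position 2: 'bb' -> no
  Position 3: 'bb' -> no
  Position 4: 'bb' -> no
  Position 5: 'bb' -> no
  Position 6: 'ba' -> no
  Position 7: 'ab' -> MATCH
  Position 8: 'bb' -> no
  Position 9: 'ba' -> no
  Position 10: 'aa' -> no
  Position 11: 'ab' -> MATCH
  Position 12: 'bb' -> no
  Position 13: 'bb' -> no
Total matches: 3

3


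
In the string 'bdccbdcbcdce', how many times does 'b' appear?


Scanning 'bdccbdcbcdce' for 'b':
  Position 0: 'b' -> MATCH (count: 1)
  Position 4: 'b' -> MATCH (count: 2)
  Position 7: 'b' -> MATCH (count: 3)
Total occurrences of 'b': 3

3


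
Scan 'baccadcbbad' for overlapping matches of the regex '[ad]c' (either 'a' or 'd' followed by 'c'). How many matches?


Pattern: [ad]c means either 'a' or 'd' followed by 'c'.
Scanning 'baccadcbbad' position-by-position:
  Pos 0: window 'ba' -> no
  Pos 1: window 'ac' -> MATCH
  Pos 2: window 'cc' -> no
  Pos 3: window 'ca' -> no
  Pos 4: window 'ad' -> no
  Pos 5: window 'dc' -> MATCH
  Pos 6: window 'cb' -> no
  Pos 7: window 'bb' -> no
  Pos 8: window 'ba' -> no
  Pos 9: window 'ad' -> no
  Pos 10: window 'd' -> no
Total matches: 2

2


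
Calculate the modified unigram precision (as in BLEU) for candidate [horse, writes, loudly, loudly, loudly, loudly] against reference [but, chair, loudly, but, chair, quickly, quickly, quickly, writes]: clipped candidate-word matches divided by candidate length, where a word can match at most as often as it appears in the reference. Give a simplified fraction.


Reference word counts: {'but': 2, 'chair': 2, 'loudly': 1, 'quickly': 3, 'writes': 1}
Checking each candidate word (with clipping):
  'horse' -> not in reference -> no match (matches: 0)
  'writes' -> in reference (ref count 1, used 1/1) -> match (matches: 1)
  'loudly' -> in reference (ref count 1, used 1/1) -> match (matches: 2)
  'loudly' -> ref count 1 already used up (1/1) -> clipped, no match (matches: 2)
  'loudly' -> ref count 1 already used up (1/1) -> clipped, no match (matches: 2)
  'loudly' -> ref count 1 already used up (1/1) -> clipped, no match (matches: 2)
Clipped matches: 2, Candidate length: 6
Precision = 2/6 = 1/3

1/3


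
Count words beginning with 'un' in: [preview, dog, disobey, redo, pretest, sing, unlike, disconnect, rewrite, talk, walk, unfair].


Checking each word for prefix 'un':
  'preview' -> no (count: 0)
  'dog' -> no (count: 0)
  'disobey' -> no (count: 0)
  'redo' -> no (count: 0)
  'pretest' -> no (count: 0)
  'sing' -> no (count: 0)
  'unlike' -> YES, starts with 'un' (count: 1)
  'disconnect' -> no (count: 1)
  'rewrite' -> no (count: 1)
  'talk' -> no (count: 1)
  'walk' -> no (count: 1)
  'unfair' -> YES, starts with 'un' (count: 2)
Total with prefix 'un': 2

2


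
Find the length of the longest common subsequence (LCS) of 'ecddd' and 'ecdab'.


DP table for LCS of 'ecddd' and 'ecdab':
       e  c  d  a  b
    0  0  0  0  0  0
  e 0  1  1  1  1  1
  c 0  1  2  2  2  2
  d 0  1  2  3  3  3
  d 0  1  2  3  3  3
  d 0  1  2  3  3  3
LCS: 'ecd'
LCS length = 3

3


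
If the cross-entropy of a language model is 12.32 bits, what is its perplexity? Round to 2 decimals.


Perplexity formula: PP = 2^H
H = 12.32
PP = 2^12.32
Decompose: 2^12.32 = 2^12 * 2^0.32
2^12 = 4096, 2^0.32 ~ 1.2483305
PP ~ 4096 * 1.2483305 = 5113.1617280
Rounded to 2 decimals: 5113.16

5113.16


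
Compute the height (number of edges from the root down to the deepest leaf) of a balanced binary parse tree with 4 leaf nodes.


In a balanced binary tree with n leaves the deepest leaf is ceil(log2(n)) edges below the root.
log2(4) = 2.0000
ceil(2.0000) = 2
height (edges) = 2

2


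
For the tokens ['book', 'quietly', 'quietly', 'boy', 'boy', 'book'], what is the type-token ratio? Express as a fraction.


Tokens: 6
Unique types: ('book', 'boy', 'quietly') = 3
TTR = 3/6
Simplify: divide both by 3 -> 1/2
TTR = 1/2

1/2


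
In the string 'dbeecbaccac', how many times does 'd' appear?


Scanning 'dbeecbaccac' for 'd':
  Position 0: 'd' -> MATCH (count: 1)
Total occurrences of 'd': 1

1


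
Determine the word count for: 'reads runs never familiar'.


Counting words by splitting on spaces:
  Word 1: 'reads'
  Word 2: 'runs'
  Word 3: 'never'
  Word 4: 'familiar'
Total words: 4

4


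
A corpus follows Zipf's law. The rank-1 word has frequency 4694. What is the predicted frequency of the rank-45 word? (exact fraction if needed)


Zipf's law: freq(rank) = f1 / rank
f1 = 4694, rank = 45
freq = 4694 / 45
GCD(4694, 45) = 1
Simplified: 4694/45

4694/45


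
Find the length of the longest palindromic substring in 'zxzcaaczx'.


Scanning 'zxzcaaczx' for palindromic substrings.
Substring at positions 1-8: 'xzcaaczx'.
Check: reverse('xzcaaczx') = 'xzcaaczx' -> palindrome confirmed.
Neighbouring characters ('z' / '-') break symmetry, so it cannot extend further.
No longer palindromic substring exists; longest length = 8

8


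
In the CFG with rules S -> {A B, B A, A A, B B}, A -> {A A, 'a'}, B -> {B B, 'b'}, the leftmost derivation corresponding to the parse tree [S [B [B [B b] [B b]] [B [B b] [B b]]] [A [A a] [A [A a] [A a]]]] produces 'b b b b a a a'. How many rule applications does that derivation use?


Every bracketed nonterminal node [X ...] in the tree is produced by exactly one rule application.
Reading the tree off as a leftmost derivation:
  Step 1: S  =>  B A   (applied S -> B A)
  Step 2: B A  =>  B B A   (applied B -> B B)
  Step 3: B B A  =>  B B B A   (applied B -> B B)
  Step 4: B B B A  =>  b B B A   (applied B -> b)
  Step 5: b B B A  =>  b b B A   (applied B -> b)
  Step 6: b b B A  =>  b b B B A   (applied B -> B B)
  Step 7: b b B B A  =>  b b b B A   (applied B -> b)
  Step 8: b b b B A  =>  b b b b A   (applied B -> b)
  Step 9: b b b b A  =>  b b b b A A   (applied A -> A A)
  Step 10: b b b b A A  =>  b b b b a A   (applied A -> a)
  Step 11: b b b b a A  =>  b b b b a A A   (applied A -> A A)
  Step 12: b b b b a A A  =>  b b b b a a A   (applied A -> a)
  Step 13: b b b b a a A  =>  b b b b a a a   (applied A -> a)
Final yield: b b b b a a a
Total rewrite steps: 13

13


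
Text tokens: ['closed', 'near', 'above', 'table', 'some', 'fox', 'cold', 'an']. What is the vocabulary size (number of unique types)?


Listing all tokens and tracking unique types:
  Token 1: 'closed' -> NEW (unique so far: 1)
  Token 2: 'near' -> NEW (unique so far: 2)
  Token 3: 'above' -> NEW (unique so far: 3)
  Token 4: 'table' -> NEW (unique so far: 4)
  Token 5: 'some' -> NEW (unique so far: 5)
  Token 6: 'fox' -> NEW (unique so far: 6)
  Token 7: 'cold' -> NEW (unique so far: 7)
  Token 8: 'an' -> NEW (unique so far: 8)
Unique types: ('above', 'an', 'closed', 'cold', 'fox', 'near', 'some', 'table')
Vocabulary size: 8

8


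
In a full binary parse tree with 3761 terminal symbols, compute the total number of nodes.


Leaf nodes (terminals): 3761
Internal nodes = n - 1 = 3761 - 1 = 3760
Total = leaves + internal = 3761 + 3760 = 7521

7521


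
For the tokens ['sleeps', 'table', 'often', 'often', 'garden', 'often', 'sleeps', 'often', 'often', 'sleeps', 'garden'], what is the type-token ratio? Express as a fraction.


Tokens: 11
Unique types: ('garden', 'often', 'sleeps', 'table') = 4
TTR = 4/11
Already in lowest terms.

4/11


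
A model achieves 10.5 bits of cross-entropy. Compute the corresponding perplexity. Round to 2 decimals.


Perplexity formula: PP = 2^H
H = 10.5
PP = 2^10.5
Decompose: 2^10.5 = 2^10 * 2^0.5 = 2^10 * sqrt(2)
2^10 = 1024, sqrt(2) ~ 1.4142136
PP ~ 1024 * 1.4142136 = 1448.1547264
Rounded to 2 decimals: 1448.15

1448.15


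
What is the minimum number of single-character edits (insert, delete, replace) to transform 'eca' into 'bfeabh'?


Building DP table for s1='eca' (len 3) and s2='bfeabh' (len 6):
       b  f  e  a  b  h
    0  1  2  3  4  5  6
  e 1  1  2  2  3  4  5
  c 2  2  2  3  3  4  5
  a 3  3  3  3  3  4  5
Edit distance = dp[3][6] = 5

5


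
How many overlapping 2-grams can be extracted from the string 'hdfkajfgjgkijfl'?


String 'hdfkajfgjgkijfl' has length L = 15.
Number of overlapping n-grams = L - n + 1
Substituting: 15 - 2 + 1 = 14

14


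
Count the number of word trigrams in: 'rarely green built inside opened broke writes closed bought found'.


Word trigrams from [10] words:
  Trigram 1: (rarely green built)
  Trigram 2: (green built inside)
  Trigram 3: (built inside opened)
  Trigram 4: (inside opened broke)
  Trigram 5: (opened broke writes)
  Trigram 6: (broke writes closed)
  Trigram 7: (writes closed bought)
  Trigram 8: (closed bought found)
Total word trigrams: 10 - 2 = 8

8


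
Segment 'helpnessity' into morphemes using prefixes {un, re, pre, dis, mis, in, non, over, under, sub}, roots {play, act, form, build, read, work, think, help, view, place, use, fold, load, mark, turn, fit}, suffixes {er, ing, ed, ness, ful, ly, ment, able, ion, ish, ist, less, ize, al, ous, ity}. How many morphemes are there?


Segmenting 'helpnessity' against the inventory:
  'help' -> root (morpheme 1)
  'ness' -> suffix (morpheme 2)
  'ity' -> suffix (morpheme 3)
Total morphemes: 3

3


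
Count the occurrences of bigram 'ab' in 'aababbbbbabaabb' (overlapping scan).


Scanning 'aababbbbbabaabb' for bigram 'ab':
  Position 0: 'aa' -> no
  Position 1: 'ab' -> MATCH
  Position 2: 'ba' -> no
  Position 3: 'ab' -> MATCH
  Position 4: 'bb' -> no
  Position 5: 'bb' -> no
  Position 6: 'bb' -> no
  Position 7: 'bb' -> no
  Position 8: 'ba' -> no
  Position 9: 'ab' -> MATCH
  Position 10: 'ba' -> no
  Position 11: 'aa' -> no
  Position 12: 'ab' -> MATCH
  Position 13: 'bb' -> no
Total matches: 4

4


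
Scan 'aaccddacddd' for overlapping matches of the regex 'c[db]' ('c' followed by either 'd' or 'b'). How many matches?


Pattern: c[db] means 'c' followed by either 'd' or 'b'.
Scanning 'aaccddacddd' position-by-position:
  Pos 0: window 'aa' -> no
  Pos 1: window 'ac' -> no
  Pos 2: window 'cc' -> no
  Pos 3: window 'cd' -> MATCH
  Pos 4: window 'dd' -> no
  Pos 5: window 'da' -> no
  Pos 6: window 'ac' -> no
  Pos 7: window 'cd' -> MATCH
  Pos 8: window 'dd' -> no
  Pos 9: window 'dd' -> no
  Pos 10: window 'd' -> no
Total matches: 2

2


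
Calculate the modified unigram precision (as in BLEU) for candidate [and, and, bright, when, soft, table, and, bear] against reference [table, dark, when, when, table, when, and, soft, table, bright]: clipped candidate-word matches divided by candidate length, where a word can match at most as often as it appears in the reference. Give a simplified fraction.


Reference word counts: {'and': 1, 'bright': 1, 'dark': 1, 'soft': 1, 'table': 3, 'when': 3}
Checking each candidate word (with clipping):
  'and' -> in reference (ref count 1, used 1/1) -> match (matches: 1)
  'and' -> ref count 1 already used up (1/1) -> clipped, no match (matches: 1)
  'bright' -> in reference (ref count 1, used 1/1) -> match (matches: 2)
  'when' -> in reference (ref count 3, used 1/3) -> match (matches: 3)
  'soft' -> in reference (ref count 1, used 1/1) -> match (matches: 4)
  'table' -> in reference (ref count 3, used 1/3) -> match (matches: 5)
  'and' -> ref count 1 already used up (1/1) -> clipped, no match (matches: 5)
  'bear' -> not in reference -> no match (matches: 5)
Clipped matches: 5, Candidate length: 8
Precision = 5/8

5/8


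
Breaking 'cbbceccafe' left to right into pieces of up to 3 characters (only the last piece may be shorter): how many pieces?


'cbbceccafe' has 10 characters.
Chunking with max size 3:
  Chunk 1: 'cbb' (positions 0-2)
  Chunk 2: 'cec' (positions 3-5)
  Chunk 3: 'caf' (positions 6-8)
  Chunk 4: 'e' (positions 9-9)
Total chunks: ceil(10 / 3) = 4

4


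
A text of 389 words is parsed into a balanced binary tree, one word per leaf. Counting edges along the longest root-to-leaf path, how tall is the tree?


In a balanced binary tree with n leaves the deepest leaf is ceil(log2(n)) edges below the root.
log2(389) = 8.6036
ceil(8.6036) = 9
height (edges) = 9

9


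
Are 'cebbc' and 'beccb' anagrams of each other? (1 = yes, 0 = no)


Sort characters of 'cebbc': 'bbcce'
Sort characters of 'beccb': 'bbcce'
Sorted forms match -> they ARE anagrams
Result: 1

1


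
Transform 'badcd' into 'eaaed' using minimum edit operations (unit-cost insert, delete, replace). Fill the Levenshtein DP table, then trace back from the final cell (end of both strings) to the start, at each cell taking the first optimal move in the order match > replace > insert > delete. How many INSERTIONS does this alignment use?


Edit distance = 3. Backtracking from cell (5, 5) with preference match > replace > insert > delete,
then listing the resulting alignment 'badcd' -> 'eaaed' left to right:
  Step 1: replace b->e
  Step 2: keep 'a'
  Step 3: replace d->a
  Step 4: replace c->e
  Step 5: keep 'd'
Total insertions: 0

0


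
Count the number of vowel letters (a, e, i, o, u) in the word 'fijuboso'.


Scanning each character of 'fijuboso':
  Position 1: 'f' -> consonant (running count: 0)
  Position 2: 'i' -> vowel (running count: 1)
  Position 3: 'j' -> consonant (running count: 1)
  Position 4: 'u' -> vowel (running count: 2)
  Position 5: 'b' -> consonant (running count: 2)
  Position 6: 'o' -> vowel (running count: 3)
  Position 7: 's' -> consonant (running count: 3)
  Position 8: 'o' -> vowel (running count: 4)
Total vowels: 4

4


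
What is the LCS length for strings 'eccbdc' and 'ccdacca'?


DP table for LCS of 'eccbdc' and 'ccdacca':
       c  c  d  a  c  c  a
    0  0  0  0  0  0  0  0
  e 0  0  0  0  0  0  0  0
  c 0  1  1  1  1  1  1  1
  c 0  1  2  2  2  2  2  2
  b 0  1  2  2  2  2  2  2
  d 0  1  2  3  3  3  3  3
  c 0  1  2  3  3  4  4  4
LCS: 'ccdc'
LCS length = 4

4


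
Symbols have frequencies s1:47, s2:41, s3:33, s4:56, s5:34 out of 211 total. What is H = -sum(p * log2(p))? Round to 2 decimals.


Computing entropy H = -sum(p_i * log2(p_i)):
  s1: p = 47/211 = 0.2227, -p*log2(p) = 0.4826
  s2: p = 41/211 = 0.1943, -p*log2(p) = 0.4593
  s3: p = 33/211 = 0.1564, -p*log2(p) = 0.4186
  s4: p = 56/211 = 0.2654, -p*log2(p) = 0.5079
  s5: p = 34/211 = 0.1611, -p*log2(p) = 0.4244
H = sum of terms = 2.2928
Rounded to 2 decimals: 2.29

2.29


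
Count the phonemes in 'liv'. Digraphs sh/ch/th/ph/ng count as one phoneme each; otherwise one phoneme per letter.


Parsing 'liv' greedily, digraphs first:
  'l' -> consonant phoneme (phonemes so far: 1)
  'i' -> vowel phoneme (phonemes so far: 2)
  'v' -> consonant phoneme (phonemes so far: 3)
Total phonemes: 3

3


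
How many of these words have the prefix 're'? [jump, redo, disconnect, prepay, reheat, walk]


Checking each word for prefix 're':
  'jump' -> no (count: 0)
  'redo' -> YES, starts with 're' (count: 1)
  'disconnect' -> no (count: 1)
  'prepay' -> no (count: 1)
  'reheat' -> YES, starts with 're' (count: 2)
  'walk' -> no (count: 2)
Total with prefix 're': 2

2


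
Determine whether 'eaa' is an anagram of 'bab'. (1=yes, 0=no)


Sort characters of 'eaa': 'aae'
Sort characters of 'bab': 'abb'
Sorted forms differ -> they are NOT anagrams
Result: 0

0


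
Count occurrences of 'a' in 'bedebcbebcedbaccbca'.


Scanning 'bedebcbebcedbaccbca' for 'a':
  Position 13: 'a' -> MATCH (count: 1)
  Position 18: 'a' -> MATCH (count: 2)
Total occurrences of 'a': 2

2


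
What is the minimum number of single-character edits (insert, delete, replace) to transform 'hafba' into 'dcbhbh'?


Building DP table for s1='hafba' (len 5) and s2='dcbhbh' (len 6):
       d  c  b  h  b  h
    0  1  2  3  4  5  6
  h 1  1  2  3  3  4  5
  a 2  2  2  3  4  4  5
  f 3  3  3  3  4  5  5
  b 4  4  4  3  4  4  5
  a 5  5  5  4  4  5  5
Edit distance = dp[5][6] = 5

5


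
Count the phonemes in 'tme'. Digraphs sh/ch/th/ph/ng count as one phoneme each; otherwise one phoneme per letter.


Parsing 'tme' greedily, digraphs first:
  't' -> consonant phoneme (phonemes so far: 1)
  'm' -> consonant phoneme (phonemes so far: 2)
  'e' -> vowel phoneme (phonemes so far: 3)
Total phonemes: 3

3


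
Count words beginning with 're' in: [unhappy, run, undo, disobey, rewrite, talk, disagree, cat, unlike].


Checking each word for prefix 're':
  'unhappy' -> no (count: 0)
  'run' -> no (count: 0)
  'undo' -> no (count: 0)
  'disobey' -> no (count: 0)
  'rewrite' -> YES, starts with 're' (count: 1)
  'talk' -> no (count: 1)
  'disagree' -> no (count: 1)
  'cat' -> no (count: 1)
  'unlike' -> no (count: 1)
Total with prefix 're': 1

1


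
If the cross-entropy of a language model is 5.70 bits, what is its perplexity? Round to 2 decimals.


Perplexity formula: PP = 2^H
H = 5.70
PP = 2^5.70
Decompose: 2^5.70 = 2^5 * 2^0.70
2^5 = 32, 2^0.70 ~ 1.6245048
PP ~ 32 * 1.6245048 = 51.9841536
Rounded to 2 decimals: 51.98

51.98


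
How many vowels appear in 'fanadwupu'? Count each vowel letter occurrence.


Scanning each character of 'fanadwupu':
  Position 1: 'f' -> consonant (running count: 0)
  Position 2: 'a' -> vowel (running count: 1)
  Position 3: 'n' -> consonant (running count: 1)
  Position 4: 'a' -> vowel (running count: 2)
  Position 5: 'd' -> consonant (running count: 2)
  Position 6: 'w' -> consonant (running count: 2)
  Position 7: 'u' -> vowel (running count: 3)
  Position 8: 'p' -> consonant (running count: 3)
  Position 9: 'u' -> vowel (running count: 4)
Total vowels: 4

4


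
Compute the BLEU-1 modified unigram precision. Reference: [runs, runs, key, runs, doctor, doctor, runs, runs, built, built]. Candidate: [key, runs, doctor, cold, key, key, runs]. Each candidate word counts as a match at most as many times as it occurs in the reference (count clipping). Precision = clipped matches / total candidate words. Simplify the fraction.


Reference word counts: {'built': 2, 'doctor': 2, 'key': 1, 'runs': 5}
Checking each candidate word (with clipping):
  'key' -> in reference (ref count 1, used 1/1) -> match (matches: 1)
  'runs' -> in reference (ref count 5, used 1/5) -> match (matches: 2)
  'doctor' -> in reference (ref count 2, used 1/2) -> match (matches: 3)
  'cold' -> not in reference -> no match (matches: 3)
  'key' -> ref count 1 already used up (1/1) -> clipped, no match (matches: 3)
  'key' -> ref count 1 already used up (1/1) -> clipped, no match (matches: 3)
  'runs' -> in reference (ref count 5, used 2/5) -> match (matches: 4)
Clipped matches: 4, Candidate length: 7
Precision = 4/7

4/7


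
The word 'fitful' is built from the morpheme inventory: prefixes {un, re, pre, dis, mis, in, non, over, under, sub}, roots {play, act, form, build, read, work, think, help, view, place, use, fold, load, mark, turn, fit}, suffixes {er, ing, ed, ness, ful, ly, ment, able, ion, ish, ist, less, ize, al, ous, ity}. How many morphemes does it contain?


Segmenting 'fitful' against the inventory:
  'fit' -> root (morpheme 1)
  'ful' -> suffix (morpheme 2)
Total morphemes: 2

2


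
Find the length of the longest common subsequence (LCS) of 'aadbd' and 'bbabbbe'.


DP table for LCS of 'aadbd' and 'bbabbbe':
       b  b  a  b  b  b  e
    0  0  0  0  0  0  0  0
  a 0  0  0  1  1  1  1  1
  a 0  0  0  1  1  1  1  1
  d 0  0  0  1  1  1  1  1
  b 0  1  1  1  2  2  2  2
  d 0  1  1  1  2  2  2  2
LCS: 'ab'
LCS length = 2

2


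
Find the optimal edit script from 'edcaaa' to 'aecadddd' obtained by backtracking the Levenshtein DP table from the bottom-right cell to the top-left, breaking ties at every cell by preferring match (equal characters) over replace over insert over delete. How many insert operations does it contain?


Edit distance = 6. Backtracking from cell (6, 8) with preference match > replace > insert > delete,
then listing the resulting alignment 'edcaaa' -> 'aecadddd' left to right:
  Step 1: replace e->a
  Step 2: replace d->e
  Step 3: keep 'c'
  Step 4: keep 'a'
  Step 5: insert 'd' [insertion #1]
  Step 6: insert 'd' [insertion #2]
  Step 7: replace a->d
  Step 8: replace a->d
Total insertions: 2

2


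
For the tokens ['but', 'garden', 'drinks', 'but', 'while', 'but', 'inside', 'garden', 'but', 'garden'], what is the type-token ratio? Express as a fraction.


Tokens: 10
Unique types: ('but', 'drinks', 'garden', 'inside', 'while') = 5
TTR = 5/10
Simplify: divide both by 5 -> 1/2
TTR = 1/2

1/2


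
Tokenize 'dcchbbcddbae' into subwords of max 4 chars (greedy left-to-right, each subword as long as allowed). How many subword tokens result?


'dcchbbcddbae' has 12 characters.
Chunking with max size 4:
  Chunk 1: 'dcch' (positions 0-3)
  Chunk 2: 'bbcd' (positions 4-7)
  Chunk 3: 'dbae' (positions 8-11)
Total chunks: ceil(12 / 4) = 3

3


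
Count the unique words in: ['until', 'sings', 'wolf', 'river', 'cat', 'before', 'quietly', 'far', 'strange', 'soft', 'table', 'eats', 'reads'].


Listing all tokens and tracking unique types:
  Token 1: 'until' -> NEW (unique so far: 1)
  Token 2: 'sings' -> NEW (unique so far: 2)
  Token 3: 'wolf' -> NEW (unique so far: 3)
  Token 4: 'river' -> NEW (unique so far: 4)
  Token 5: 'cat' -> NEW (unique so far: 5)
  Token 6: 'before' -> NEW (unique so far: 6)
  Token 7: 'quietly' -> NEW (unique so far: 7)
  Token 8: 'far' -> NEW (unique so far: 8)
  Token 9: 'strange' -> NEW (unique so far: 9)
  Token 10: 'soft' -> NEW (unique so far: 10)
  Token 11: 'table' -> NEW (unique so far: 11)
  Token 12: 'eats' -> NEW (unique so far: 12)
  Token 13: 'reads' -> NEW (unique so far: 13)
Unique types: ('before', 'cat', 'eats', 'far', 'quietly', 'reads', 'river', 'sings', 'soft', 'strange', 'table', 'until', 'wolf')
Vocabulary size: 13

13


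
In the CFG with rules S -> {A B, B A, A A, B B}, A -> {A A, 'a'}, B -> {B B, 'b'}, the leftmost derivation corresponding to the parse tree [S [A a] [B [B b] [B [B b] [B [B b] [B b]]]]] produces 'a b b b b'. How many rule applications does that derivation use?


Every bracketed nonterminal node [X ...] in the tree is produced by exactly one rule application.
Reading the tree off as a leftmost derivation:
  Step 1: S  =>  A B   (applied S -> A B)
  Step 2: A B  =>  a B   (applied A -> a)
  Step 3: a B  =>  a B B   (applied B -> B B)
  Step 4: a B B  =>  a b B   (applied B -> b)
  Step 5: a b B  =>  a b B B   (applied B -> B B)
  Step 6: a b B B  =>  a b b B   (applied B -> b)
  Step 7: a b b B  =>  a b b B B   (applied B -> B B)
  Step 8: a b b B B  =>  a b b b B   (applied B -> b)
  Step 9: a b b b B  =>  a b b b b   (applied B -> b)
Final yield: a b b b b
Total rewrite steps: 9

9


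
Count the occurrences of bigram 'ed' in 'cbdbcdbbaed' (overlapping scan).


Scanning 'cbdbcdbbaed' for bigram 'ed':
  Position 0: 'cb' -> no
  Position 1: 'bd' -> no
  Position 2: 'db' -> no
  Position 3: 'bc' -> no
  Position 4: 'cd' -> no
  Position 5: 'db' -> no
  Position 6: 'bb' -> no
  Position 7: 'ba' -> no
  Position 8: 'ae' -> no
  Position 9: 'ed' -> MATCH
Total matches: 1

1


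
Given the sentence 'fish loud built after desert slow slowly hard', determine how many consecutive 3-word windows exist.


Word trigrams from [8] words:
  Trigram 1: (fish loud built)
  Trigram 2: (loud built after)
  Trigram 3: (built after desert)
  Trigram 4: (after desert slow)
  Trigram 5: (desert slow slowly)
  Trigram 6: (slow slowly hard)
Total word trigrams: 8 - 2 = 6

6


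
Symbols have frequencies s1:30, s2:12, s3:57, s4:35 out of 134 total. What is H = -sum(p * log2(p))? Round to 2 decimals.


Computing entropy H = -sum(p_i * log2(p_i)):
  s1: p = 30/134 = 0.2239, -p*log2(p) = 0.4834
  s2: p = 12/134 = 0.0896, -p*log2(p) = 0.3117
  s3: p = 57/134 = 0.4254, -p*log2(p) = 0.5246
  s4: p = 35/134 = 0.2612, -p*log2(p) = 0.5059
H = sum of terms = 1.8256
Rounded to 2 decimals: 1.83

1.83


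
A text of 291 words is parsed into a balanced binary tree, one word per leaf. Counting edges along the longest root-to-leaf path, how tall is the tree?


In a balanced binary tree with n leaves the deepest leaf is ceil(log2(n)) edges below the root.
log2(291) = 8.1849
ceil(8.1849) = 9
height (edges) = 9

9


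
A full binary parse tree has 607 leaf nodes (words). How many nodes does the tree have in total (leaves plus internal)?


Leaf nodes (terminals): 607
Internal nodes = n - 1 = 607 - 1 = 606
Total = leaves + internal = 607 + 606 = 1213

1213


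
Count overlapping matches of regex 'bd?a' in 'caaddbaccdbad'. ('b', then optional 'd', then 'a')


Pattern: bd?a means 'b', then optional 'd', then 'a'.
Scanning 'caaddbaccdbad' position-by-position:
  Pos 0: window 'caa' -> no
  Pos 1: window 'aad' -> no
  Pos 2: window 'add' -> no
  Pos 3: window 'ddb' -> no
  Pos 4: window 'dba' -> no
  Pos 5: window 'bac' -> MATCH
  Pos 6: window 'acc' -> no
  Pos 7: window 'ccd' -> no
  Pos 8: window 'cdb' -> no
  Pos 9: window 'dba' -> no
  Pos 10: window 'bad' -> MATCH
  Pos 11: window 'ad' -> no
  Pos 12: window 'd' -> no
Total matches: 2

2


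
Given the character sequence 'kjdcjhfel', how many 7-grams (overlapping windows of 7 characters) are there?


String 'kjdcjhfel' has length L = 9.
Number of overlapping n-grams = L - n + 1
Substituting: 9 - 7 + 1 = 3

3


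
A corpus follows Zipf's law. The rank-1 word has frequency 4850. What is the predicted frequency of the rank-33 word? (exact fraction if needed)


Zipf's law: freq(rank) = f1 / rank
f1 = 4850, rank = 33
freq = 4850 / 33
GCD(4850, 33) = 1
Simplified: 4850/33

4850/33


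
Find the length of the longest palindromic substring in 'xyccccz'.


Scanning 'xyccccz' for palindromic substrings.
Substring at positions 2-5: 'cccc'.
Check: reverse('cccc') = 'cccc' -> palindrome confirmed.
Neighbouring characters ('y' / 'z') break symmetry, so it cannot extend further.
No longer palindromic substring exists; longest length = 4

4


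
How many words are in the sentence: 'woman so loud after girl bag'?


Counting words by splitting on spaces:
  Word 1: 'woman'
  Word 2: 'so'
  Word 3: 'loud'
  Word 4: 'after'
  Word 5: 'girl'
  Word 6: 'bag'
Total words: 6

6


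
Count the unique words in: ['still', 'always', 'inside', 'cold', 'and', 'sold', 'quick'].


Listing all tokens and tracking unique types:
  Token 1: 'still' -> NEW (unique so far: 1)
  Token 2: 'always' -> NEW (unique so far: 2)
  Token 3: 'inside' -> NEW (unique so far: 3)
  Token 4: 'cold' -> NEW (unique so far: 4)
  Token 5: 'and' -> NEW (unique so far: 5)
  Token 6: 'sold' -> NEW (unique so far: 6)
  Token 7: 'quick' -> NEW (unique so far: 7)
Unique types: ('always', 'and', 'cold', 'inside', 'quick', 'sold', 'still')
Vocabulary size: 7

7


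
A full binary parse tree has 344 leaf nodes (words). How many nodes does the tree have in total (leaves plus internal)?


Leaf nodes (terminals): 344
Internal nodes = n - 1 = 344 - 1 = 343
Total = leaves + internal = 344 + 343 = 687

687


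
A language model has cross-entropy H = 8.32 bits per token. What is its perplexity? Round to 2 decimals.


Perplexity formula: PP = 2^H
H = 8.32
PP = 2^8.32
Decompose: 2^8.32 = 2^8 * 2^0.32
2^8 = 256, 2^0.32 ~ 1.2483305
PP ~ 256 * 1.2483305 = 319.5726080
Rounded to 2 decimals: 319.57

319.57


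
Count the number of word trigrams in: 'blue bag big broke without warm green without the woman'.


Word trigrams from [10] words:
  Trigram 1: (blue bag big)
  Trigram 2: (bag big broke)
  Trigram 3: (big broke without)
  Trigram 4: (broke without warm)
  Trigram 5: (without warm green)
  Trigram 6: (warm green without)
  Trigram 7: (green without the)
  Trigram 8: (without the woman)
Total word trigrams: 10 - 2 = 8

8


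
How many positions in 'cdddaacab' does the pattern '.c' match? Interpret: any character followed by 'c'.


Pattern: .c means any character followed by 'c'.
Scanning 'cdddaacab' position-by-position:
  Pos 0: window 'cd' -> no
  Pos 1: window 'dd' -> no
  Pos 2: window 'dd' -> no
  Pos 3: window 'da' -> no
  Pos 4: window 'aa' -> no
  Pos 5: window 'ac' -> MATCH
  Pos 6: window 'ca' -> no
  Pos 7: window 'ab' -> no
  Pos 8: window 'b' -> no
Total matches: 1

1


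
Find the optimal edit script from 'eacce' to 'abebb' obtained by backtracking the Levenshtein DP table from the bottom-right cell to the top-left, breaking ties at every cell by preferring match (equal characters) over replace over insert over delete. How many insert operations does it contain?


Edit distance = 5. Backtracking from cell (5, 5) with preference match > replace > insert > delete,
then listing the resulting alignment 'eacce' -> 'abebb' left to right:
  Step 1: replace e->a
  Step 2: replace a->b
  Step 3: replace c->e
  Step 4: replace c->b
  Step 5: replace e->b
Total insertions: 0

0


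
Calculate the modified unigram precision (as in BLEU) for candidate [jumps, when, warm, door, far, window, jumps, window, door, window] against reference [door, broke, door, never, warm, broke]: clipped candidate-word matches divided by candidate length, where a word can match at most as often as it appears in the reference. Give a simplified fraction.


Reference word counts: {'broke': 2, 'door': 2, 'never': 1, 'warm': 1}
Checking each candidate word (with clipping):
  'jumps' -> not in reference -> no match (matches: 0)
  'when' -> not in reference -> no match (matches: 0)
  'warm' -> in reference (ref count 1, used 1/1) -> match (matches: 1)
  'door' -> in reference (ref count 2, used 1/2) -> match (matches: 2)
  'far' -> not in reference -> no match (matches: 2)
  'window' -> not in reference -> no match (matches: 2)
  'jumps' -> not in reference -> no match (matches: 2)
  'window' -> not in reference -> no match (matches: 2)
  'door' -> in reference (ref count 2, used 2/2) -> match (matches: 3)
  'window' -> not in reference -> no match (matches: 3)
Clipped matches: 3, Candidate length: 10
Precision = 3/10

3/10


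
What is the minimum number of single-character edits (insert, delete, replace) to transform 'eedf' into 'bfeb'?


Building DP table for s1='eedf' (len 4) and s2='bfeb' (len 4):
       b  f  e  b
    0  1  2  3  4
  e 1  1  2  2  3
  e 2  2  2  2  3
  d 3  3  3  3  3
  f 4  4  3  4  4
Edit distance = dp[4][4] = 4

4


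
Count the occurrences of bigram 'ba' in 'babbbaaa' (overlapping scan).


Scanning 'babbbaaa' for bigram 'ba':
  Position 0: 'ba' -> MATCH
  Position 1: 'ab' -> no
  Position 2: 'bb' -> no
  Position 3: 'bb' -> no
  Position 4: 'ba' -> MATCH
  Position 5: 'aa' -> no
  Position 6: 'aa' -> no
Total matches: 2

2


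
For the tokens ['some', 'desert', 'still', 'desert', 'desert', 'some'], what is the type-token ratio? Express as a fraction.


Tokens: 6
Unique types: ('desert', 'some', 'still') = 3
TTR = 3/6
Simplify: divide both by 3 -> 1/2
TTR = 1/2

1/2


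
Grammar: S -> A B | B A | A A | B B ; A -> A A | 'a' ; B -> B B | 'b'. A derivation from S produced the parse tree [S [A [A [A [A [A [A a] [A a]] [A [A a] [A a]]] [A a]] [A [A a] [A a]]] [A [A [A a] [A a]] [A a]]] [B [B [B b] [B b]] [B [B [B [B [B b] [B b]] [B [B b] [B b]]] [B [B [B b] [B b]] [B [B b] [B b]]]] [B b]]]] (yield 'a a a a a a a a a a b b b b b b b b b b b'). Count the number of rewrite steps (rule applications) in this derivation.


Every bracketed nonterminal node [X ...] in the tree is produced by exactly one rule application.
Reading the tree off as a leftmost derivation:
  Step 1: S  =>  A B   (applied S -> A B)
  Step 2: A B  =>  A A B   (applied A -> A A)
  Step 3: A A B  =>  A A A B   (applied A -> A A)
  Step 4: A A A B  =>  A A A A B   (applied A -> A A)
  Step 5: A A A A B  =>  A A A A A B   (applied A -> A A)
  Step 6: A A A A A B  =>  A A A A A A B   (applied A -> A A)
  Step 7: A A A A A A B  =>  a A A A A A B   (applied A -> a)
  Step 8: a A A A A A B  =>  a a A A A A B   (applied A -> a)
  Step 9: a a A A A A B  =>  a a A A A A A B   (applied A -> A A)
  Step 10: a a A A A A A B  =>  a a a A A A A B   (applied A -> a)
  Step 11: a a a A A A A B  =>  a a a a A A A B   (applied A -> a)
  Step 12: a a a a A A A B  =>  a a a a a A A B   (applied A -> a)
  Step 13: a a a a a A A B  =>  a a a a a A A A B   (applied A -> A A)
  Step 14: a a a a a A A A B  =>  a a a a a a A A B   (applied A -> a)
  Step 15: a a a a a a A A B  =>  a a a a a a a A B   (applied A -> a)
  Step 16: a a a a a a a A B  =>  a a a a a a a A A B   (applied A -> A A)
  Step 17: a a a a a a a A A B  =>  a a a a a a a A A A B   (applied A -> A A)
  Step 18: a a a a a a a A A A B  =>  a a a a a a a a A A B   (applied A -> a)
  Step 19: a a a a a a a a A A B  =>  a a a a a a a a a A B   (applied A -> a)
  Step 20: a a a a a a a a a A B  =>  a a a a a a a a a a B   (applied A -> a)
  Step 21: a a a a a a a a a a B  =>  a a a a a a a a a a B B   (applied B -> B B)
  Step 22: a a a a a a a a a a B B  =>  a a a a a a a a a a B B B   (applied B -> B B)
  Step 23: a a a a a a a a a a B B B  =>  a a a a a a a a a a b B B   (applied B -> b)
  Step 24: a a a a a a a a a a b B B  =>  a a a a a a a a a a b b B   (applied B -> b)
  Step 25: a a a a a a a a a a b b B  =>  a a a a a a a a a a b b B B   (applied B -> B B)
  Step 26: a a a a a a a a a a b b B B  =>  a a a a a a a a a a b b B B B   (applied B -> B B)
  Step 27: a a a a a a a a a a b b B B B  =>  a a a a a a a a a a b b B B B B   (applied B -> B B)
  Step 28: a a a a a a a a a a b b B B B B  =>  a a a a a a a a a a b b B B B B B   (applied B -> B B)
  Step 29: a a a a a a a a a a b b B B B B B  =>  a a a a a a a a a a b b b B B B B   (applied B -> b)
  Step 30: a a a a a a a a a a b b b B B B B  =>  a a a a a a a a a a b b b b B B B   (applied B -> b)
  Step 31: a a a a a a a a a a b b b b B B B  =>  a a a a a a a a a a b b b b B B B B   (applied B -> B B)
  Step 32: a a a a a a a a a a b b b b B B B B  =>  a a a a a a a a a a b b b b b B B B   (applied B -> b)
  Step 33: a a a a a a a a a a b b b b b B B B  =>  a a a a a a a a a a b b b b b b B B   (applied B -> b)
  Step 34: a a a a a a a a a a b b b b b b B B  =>  a a a a a a a a a a b b b b b b B B B   (applied B -> B B)
  Step 35: a a a a a a a a a a b b b b b b B B B  =>  a a a a a a a a a a b b b b b b B B B B   (applied B -> B B)
  Step 36: a a a a a a a a a a b b b b b b B B B B  =>  a a a a a a a a a a b b b b b b b B B B   (applied B -> b)
  Step 37: a a a a a a a a a a b b b b b b b B B B  =>  a a a a a a a a a a b b b b b b b b B B   (applied B -> b)
  Step 38: a a a a a a a a a a b b b b b b b b B B  =>  a a a a a a a a a a b b b b b b b b B B B   (applied B -> B B)
  Step 39: a a a a a a a a a a b b b b b b b b B B B  =>  a a a a a a a a a a b b b b b b b b b B B   (applied B -> b)
  Step 40: a a a a a a a a a a b b b b b b b b b B B  =>  a a a a a a a a a a b b b b b b b b b b B   (applied B -> b)
  Step 41: a a a a a a a a a a b b b b b b b b b b B  =>  a a a a a a a a a a b b b b b b b b b b b   (applied B -> b)
Final yield: a a a a a a a a a a b b b b b b b b b b b
Total rewrite steps: 41

41
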